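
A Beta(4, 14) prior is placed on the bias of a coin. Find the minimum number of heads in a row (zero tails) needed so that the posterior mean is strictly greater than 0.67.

After k heads and 0 tails the posterior is Beta(4+k, 14), with mean (4+k)/(4+14+k).
Set (4+k)/(18+k) > 0.67 and solve: k > (0.67·18 − 4)/(1 − 0.67) = 24.424.
The smallest integer exceeding 24.424 is 25.

k = 25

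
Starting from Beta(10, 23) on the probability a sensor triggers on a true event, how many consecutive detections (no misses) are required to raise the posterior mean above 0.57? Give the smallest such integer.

After k detections and 0 misses the posterior is Beta(10+k, 23), with mean (10+k)/(10+23+k).
Set (10+k)/(33+k) > 0.57 and solve: k > (0.57·33 − 10)/(1 − 0.57) = 20.488.
The smallest integer exceeding 20.488 is 21, and checking k=21: (31)/(54) = 0.5741 > 0.57.

k = 21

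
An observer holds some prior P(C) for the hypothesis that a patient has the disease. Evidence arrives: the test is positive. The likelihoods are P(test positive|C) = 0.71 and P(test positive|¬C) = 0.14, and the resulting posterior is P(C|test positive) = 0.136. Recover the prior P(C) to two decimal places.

Bayes' rule in odds form gives O(C|E) = O(C)·[P(E|C)/P(E|¬C)], hence O(C) = O(C|E)/LR.
Posterior odds = 0.136/(1−0.136) = 0.1574. LR = 0.71/0.14 = 5.0714.
Prior odds = 0.1574/5.0714 = 0.0310, so P(C) = 0.0310/(1+0.0310) ≈ 0.03.

P(C) = 0.03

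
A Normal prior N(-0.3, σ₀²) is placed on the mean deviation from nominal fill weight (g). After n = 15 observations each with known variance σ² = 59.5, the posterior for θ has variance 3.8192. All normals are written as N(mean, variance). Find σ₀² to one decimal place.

Posterior precision equals prior precision plus data precision: 1/σ_n² = 1/σ₀² + n/σ².
So 1/σ₀² = 1/3.8192 − 15/59.5 = 0.261835 − 0.252101 = 0.009734.
Hence σ₀² = 1/0.009734 ≈ 102.7.

σ₀² = 102.7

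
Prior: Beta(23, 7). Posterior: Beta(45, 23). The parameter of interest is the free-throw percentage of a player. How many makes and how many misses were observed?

22 makes and 16 misses

Under Beta–binomial conjugacy the posterior parameters are (a+s, b+f).
Match parameters: s=45−23=22, f=23−7=16.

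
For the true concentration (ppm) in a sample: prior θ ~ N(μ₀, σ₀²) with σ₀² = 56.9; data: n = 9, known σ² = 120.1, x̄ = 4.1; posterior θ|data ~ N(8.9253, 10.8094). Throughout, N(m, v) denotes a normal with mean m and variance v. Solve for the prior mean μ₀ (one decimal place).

The posterior mean is a precision-weighted average: μ_n = (τ₀μ₀ + τ_data·x̄)/(τ₀+τ_data), with τ₀=1/σ₀² and τ_data=n/σ².
Here τ₀ = 1/56.9 = 0.017575 and τ_data = 9/120.1 = 0.074938, so τ_n = 0.092513.
Rearranging for μ₀: μ₀ = (μ_n·τ_n − τ_data·x̄)/τ₀ = (8.9253·0.092513 − 0.074938·4.1) / 0.017575 = 0.518460/0.017575 ≈ 29.5.

μ₀ = 29.5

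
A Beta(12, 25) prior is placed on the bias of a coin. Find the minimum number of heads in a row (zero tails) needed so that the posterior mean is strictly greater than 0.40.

k = 5

After k heads and 0 tails the posterior is Beta(12+k, 25), with mean (12+k)/(12+25+k).
Set (12+k)/(37+k) > 0.40 and solve: k > (0.40·37 − 12)/(1 − 0.40) = 4.667.
The smallest integer exceeding 4.667 is 5.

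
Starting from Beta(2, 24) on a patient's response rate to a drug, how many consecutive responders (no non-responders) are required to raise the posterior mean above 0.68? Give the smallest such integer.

After k responders and 0 non-responders the posterior is Beta(2+k, 24), with mean (2+k)/(2+24+k).
Set (2+k)/(26+k) > 0.68 and solve: k > (0.68·26 − 2)/(1 − 0.68) = 49.000.
The smallest integer exceeding 49.000 is 50, and checking k=50: (52)/(76) = 0.6842 > 0.68.

k = 50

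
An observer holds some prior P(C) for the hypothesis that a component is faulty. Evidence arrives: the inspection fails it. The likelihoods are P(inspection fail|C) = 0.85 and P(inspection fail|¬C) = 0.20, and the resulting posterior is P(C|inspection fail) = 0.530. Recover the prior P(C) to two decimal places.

P(C) = 0.21

Bayes' rule in odds form gives O(C|E) = O(C)·[P(E|C)/P(E|¬C)], hence O(C) = O(C|E)/LR.
Posterior odds = 0.530/(1−0.530) = 1.1277. LR = 0.85/0.20 = 4.2500.
Prior odds = 1.1277/4.2500 = 0.2653, so P(C) = 0.2653/(1+0.2653) ≈ 0.21.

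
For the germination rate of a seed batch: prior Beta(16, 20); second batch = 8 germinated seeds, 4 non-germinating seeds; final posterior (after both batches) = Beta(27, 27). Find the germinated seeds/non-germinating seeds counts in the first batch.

Because Beta–binomial updating is additive in the counts, the combined data contributed (α_post−α_prior, β_post−β_prior) successes and failures.
Total across both batches: 27−16=11 germinated seeds, 27−20=7 non-germinating seeds.
Subtract the second batch: 11−8=3 germinated seeds and 7−4=3 non-germinating seeds.

3 germinated seeds and 3 non-germinating seeds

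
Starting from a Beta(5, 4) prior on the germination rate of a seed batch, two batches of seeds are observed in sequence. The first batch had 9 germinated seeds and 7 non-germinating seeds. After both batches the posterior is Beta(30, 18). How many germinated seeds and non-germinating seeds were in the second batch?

Sequential conjugate updates are equivalent to a single update on the pooled data, so total successes = posterior α − prior α and total failures = posterior β − prior β.
Total across both batches: 30−5=25 germinated seeds, 18−4=14 non-germinating seeds.
Subtract the first batch: 25−9=16 germinated seeds and 14−7=7 non-germinating seeds.

16 germinated seeds and 7 non-germinating seeds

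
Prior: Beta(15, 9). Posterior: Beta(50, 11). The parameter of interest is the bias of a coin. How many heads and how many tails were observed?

35 heads and 2 tails

Beta is conjugate to the binomial likelihood: posterior = Beta(α+s, β+f).
So s = 50 − 15 = 35 and f = 11 − 9 = 2.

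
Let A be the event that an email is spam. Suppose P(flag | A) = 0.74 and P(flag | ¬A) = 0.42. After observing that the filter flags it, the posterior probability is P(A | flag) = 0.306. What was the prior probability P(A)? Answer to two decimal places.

Bayes' rule in odds form gives O(A|E) = O(A)·[P(E|A)/P(E|¬A)], hence O(A) = O(A|E)/LR.
Posterior odds = 0.306/(1−0.306) = 0.4409. LR = 0.74/0.42 = 1.7619.
Prior odds = 0.4409/1.7619 = 0.2502, so P(A) = 0.2502/(1+0.2502) ≈ 0.20.

P(A) = 0.20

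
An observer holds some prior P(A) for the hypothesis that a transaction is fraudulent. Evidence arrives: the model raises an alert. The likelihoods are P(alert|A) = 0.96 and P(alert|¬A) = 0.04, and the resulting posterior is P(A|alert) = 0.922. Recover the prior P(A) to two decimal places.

P(A) = 0.33

In odds form, posterior odds = prior odds × likelihood ratio, so prior odds = posterior odds ÷ LR.
Posterior odds = 0.922/(1−0.922) = 11.8205. LR = 0.96/0.04 = 24.0000.
Prior odds = 11.8205/24.0000 = 0.4925, so P(A) = 0.4925/(1+0.4925) ≈ 0.33.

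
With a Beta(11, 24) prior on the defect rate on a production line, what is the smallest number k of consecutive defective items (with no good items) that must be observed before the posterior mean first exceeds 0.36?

k = 3

After k defective items and 0 good items the posterior is Beta(11+k, 24), with mean (11+k)/(11+24+k).
Set (11+k)/(35+k) > 0.36 and solve: k > (0.36·35 − 11)/(1 − 0.36) = 2.500.
The smallest integer exceeding 2.500 is 3.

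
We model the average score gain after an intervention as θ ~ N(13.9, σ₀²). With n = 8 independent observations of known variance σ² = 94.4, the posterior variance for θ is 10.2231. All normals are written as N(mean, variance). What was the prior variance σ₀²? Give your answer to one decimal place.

σ₀² = 76.5

Posterior precision equals prior precision plus data precision: 1/σ_n² = 1/σ₀² + n/σ².
So 1/σ₀² = 1/10.2231 − 8/94.4 = 0.097818 − 0.084746 = 0.013072.
Hence σ₀² = 1/0.013072 ≈ 76.5.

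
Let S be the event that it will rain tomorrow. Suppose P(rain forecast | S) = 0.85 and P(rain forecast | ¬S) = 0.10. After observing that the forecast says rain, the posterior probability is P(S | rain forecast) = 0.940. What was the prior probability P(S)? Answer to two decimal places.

P(S) = 0.65

In odds form, posterior odds = prior odds × likelihood ratio, so prior odds = posterior odds ÷ LR.
Posterior odds = 0.940/(1−0.940) = 15.6667. LR = 0.85/0.10 = 8.5000.
Prior odds = 15.6667/8.5000 = 1.8431, so P(S) = 1.8431/(1+1.8431) ≈ 0.65.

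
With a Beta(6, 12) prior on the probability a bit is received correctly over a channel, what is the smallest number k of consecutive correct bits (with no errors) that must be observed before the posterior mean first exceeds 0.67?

After k correct bits and 0 errors the posterior is Beta(6+k, 12), with mean (6+k)/(6+12+k).
Set (6+k)/(18+k) > 0.67 and solve: k > (0.67·18 − 6)/(1 − 0.67) = 18.364.
The smallest integer exceeding 18.364 is 19.

k = 19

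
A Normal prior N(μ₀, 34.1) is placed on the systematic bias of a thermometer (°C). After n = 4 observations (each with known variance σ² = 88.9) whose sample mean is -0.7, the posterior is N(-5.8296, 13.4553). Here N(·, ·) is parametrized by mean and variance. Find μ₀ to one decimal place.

μ₀ = -13.7

The posterior mean is a precision-weighted average: μ_n = (τ₀μ₀ + τ_data·x̄)/(τ₀+τ_data), with τ₀=1/σ₀² and τ_data=n/σ².
Here τ₀ = 1/34.1 = 0.029326 and τ_data = 4/88.9 = 0.044994, so τ_n = 0.074320.
Rearranging for μ₀: μ₀ = (μ_n·τ_n − τ_data·x̄)/τ₀ = (-5.8296·0.074320 − 0.044994·-0.7) / 0.029326 = -0.401760/0.029326 ≈ -13.7.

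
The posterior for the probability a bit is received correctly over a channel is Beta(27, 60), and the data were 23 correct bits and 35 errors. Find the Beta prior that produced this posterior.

Under Beta–binomial conjugacy the posterior parameters are (α+s, β+f).
Subtract the data counts: 27−23=4, 60−35=25.

Beta(4, 25)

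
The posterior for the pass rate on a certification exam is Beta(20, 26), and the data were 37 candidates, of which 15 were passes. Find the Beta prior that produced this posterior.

Under Beta–binomial conjugacy the posterior parameters are (a+s, b+f).
So a = 20 − 15 = 5 and b = 26 − 22 = 4.

Beta(5, 4)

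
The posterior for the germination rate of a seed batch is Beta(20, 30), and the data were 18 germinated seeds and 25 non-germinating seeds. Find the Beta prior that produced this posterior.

Beta(2, 5)

Under Beta–binomial conjugacy the posterior parameters are (a+s, b+f).
Subtract the data counts: 20−18=2, 30−25=5.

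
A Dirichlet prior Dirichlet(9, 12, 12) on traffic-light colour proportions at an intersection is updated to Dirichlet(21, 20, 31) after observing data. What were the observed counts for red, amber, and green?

For a Dirichlet(α) prior with multinomial counts c, the posterior is Dirichlet(α + c) componentwise.
Counts are posterior − prior componentwise: 21−9=12, 20−12=8, 31−12=19.

counts (12, 8, 19)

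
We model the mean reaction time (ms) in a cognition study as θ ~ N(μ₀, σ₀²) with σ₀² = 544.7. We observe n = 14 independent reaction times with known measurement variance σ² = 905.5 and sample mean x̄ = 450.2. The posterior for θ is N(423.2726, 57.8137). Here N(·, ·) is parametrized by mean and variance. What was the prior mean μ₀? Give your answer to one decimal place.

μ₀ = 196.5

The posterior mean is a precision-weighted average: μ_n = (τ₀μ₀ + τ_data·x̄)/(τ₀+τ_data), with τ₀=1/σ₀² and τ_data=n/σ².
Here τ₀ = 1/544.7 = 0.001836 and τ_data = 14/905.5 = 0.015461, so τ_n = 0.017297.
Rearranging for μ₀: μ₀ = (μ_n·τ_n − τ_data·x̄)/τ₀ = (423.2726·0.017297 − 0.015461·450.2) / 0.001836 = 0.360804/0.001836 ≈ 196.5.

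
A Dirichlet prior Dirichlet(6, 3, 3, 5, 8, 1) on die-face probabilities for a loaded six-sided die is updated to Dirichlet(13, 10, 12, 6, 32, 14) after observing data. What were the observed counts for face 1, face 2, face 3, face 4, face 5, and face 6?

counts (7, 7, 9, 1, 24, 13)

For a Dirichlet(α) prior with multinomial counts c, the posterior is Dirichlet(α + c) componentwise.
Counts are posterior − prior componentwise: 13−6=7, 10−3=7, 12−3=9, 6−5=1, 32−8=24, 14−1=13.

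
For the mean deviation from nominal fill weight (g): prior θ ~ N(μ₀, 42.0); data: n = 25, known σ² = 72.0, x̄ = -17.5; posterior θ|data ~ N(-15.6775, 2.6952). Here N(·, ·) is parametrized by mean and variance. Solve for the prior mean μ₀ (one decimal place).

μ₀ = 10.9

The posterior mean is a precision-weighted average: μ_n = (τ₀μ₀ + τ_data·x̄)/(τ₀+τ_data), with τ₀=1/σ₀² and τ_data=n/σ².
Here τ₀ = 1/42.0 = 0.023810 and τ_data = 25/72.0 = 0.347222, so τ_n = 0.371032.
Rearranging for μ₀: μ₀ = (μ_n·τ_n − τ_data·x̄)/τ₀ = (-15.6775·0.371032 − 0.347222·-17.5) / 0.023810 = 0.259531/0.023810 ≈ 10.9.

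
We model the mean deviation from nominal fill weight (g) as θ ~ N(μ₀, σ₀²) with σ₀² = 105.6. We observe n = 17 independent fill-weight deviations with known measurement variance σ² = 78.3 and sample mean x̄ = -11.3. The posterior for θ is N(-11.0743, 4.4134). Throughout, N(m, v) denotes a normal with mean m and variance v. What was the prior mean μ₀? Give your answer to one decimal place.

μ₀ = -5.9

The posterior mean is a precision-weighted average: μ_n = (τ₀μ₀ + τ_data·x̄)/(τ₀+τ_data), with τ₀=1/σ₀² and τ_data=n/σ².
Here τ₀ = 1/105.6 = 0.009470 and τ_data = 17/78.3 = 0.217114, so τ_n = 0.226584.
Rearranging for μ₀: μ₀ = (μ_n·τ_n − τ_data·x̄)/τ₀ = (-11.0743·0.226584 − 0.217114·-11.3) / 0.009470 = -0.055871/0.009470 ≈ -5.9.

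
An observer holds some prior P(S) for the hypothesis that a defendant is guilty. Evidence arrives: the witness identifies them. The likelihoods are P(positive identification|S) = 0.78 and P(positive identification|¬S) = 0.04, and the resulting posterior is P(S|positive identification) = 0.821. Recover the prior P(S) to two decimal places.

In odds form, posterior odds = prior odds × likelihood ratio, so prior odds = posterior odds ÷ LR.
Posterior odds = 0.821/(1−0.821) = 4.5866. LR = 0.78/0.04 = 19.5000.
Prior odds = 4.5866/19.5000 = 0.2352, so P(S) = 0.2352/(1+0.2352) ≈ 0.19.

P(S) = 0.19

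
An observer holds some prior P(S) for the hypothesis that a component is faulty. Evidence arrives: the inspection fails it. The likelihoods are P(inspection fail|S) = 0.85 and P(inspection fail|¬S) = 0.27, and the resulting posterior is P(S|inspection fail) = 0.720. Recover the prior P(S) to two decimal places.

Bayes' rule in odds form gives O(S|E) = O(S)·[P(E|S)/P(E|¬S)], hence O(S) = O(S|E)/LR.
Posterior odds = 0.720/(1−0.720) = 2.5714. LR = 0.85/0.27 = 3.1481.
Prior odds = 2.5714/3.1481 = 0.8168, so P(S) = 0.8168/(1+0.8168) ≈ 0.45.

P(S) = 0.45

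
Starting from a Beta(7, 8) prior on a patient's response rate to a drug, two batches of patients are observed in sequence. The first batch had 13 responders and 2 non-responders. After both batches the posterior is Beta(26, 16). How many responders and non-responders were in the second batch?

Because Beta–binomial updating is additive in the counts, the combined data contributed (α_post−α_prior, β_post−β_prior) successes and failures.
Total across both batches: 26−7=19 responders, 16−8=8 non-responders.
Subtract the first batch: 19−13=6 responders and 8−2=6 non-responders.

6 responders and 6 non-responders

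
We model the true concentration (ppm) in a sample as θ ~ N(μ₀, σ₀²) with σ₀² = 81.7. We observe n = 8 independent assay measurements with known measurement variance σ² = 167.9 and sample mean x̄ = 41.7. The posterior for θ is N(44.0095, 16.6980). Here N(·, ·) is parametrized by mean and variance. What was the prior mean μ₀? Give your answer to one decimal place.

With known observation variance, the Normal–Normal posterior has precision τ_n = τ₀ + n/σ² and mean μ_n = (τ₀μ₀ + (n/σ²)x̄)/τ_n.
Here τ₀ = 1/81.7 = 0.012240 and τ_data = 8/167.9 = 0.047647, so τ_n = 0.059887.
Rearranging for μ₀: μ₀ = (μ_n·τ_n − τ_data·x̄)/τ₀ = (44.0095·0.059887 − 0.047647·41.7) / 0.012240 = 0.648717/0.012240 ≈ 53.0.

μ₀ = 53.0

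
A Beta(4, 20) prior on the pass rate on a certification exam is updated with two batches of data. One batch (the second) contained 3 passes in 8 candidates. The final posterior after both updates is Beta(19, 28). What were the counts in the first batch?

12 passes and 3 failures

Sequential conjugate updates are equivalent to a single update on the pooled data, so total successes = posterior α − prior α and total failures = posterior β − prior β.
Total across both batches: 19−4=15 passes, 28−20=8 failures.
Subtract the second batch: 15−3=12 passes and 8−5=3 failures.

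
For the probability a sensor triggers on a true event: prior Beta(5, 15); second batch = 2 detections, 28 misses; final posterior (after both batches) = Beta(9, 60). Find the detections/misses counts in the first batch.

Sequential conjugate updates are equivalent to a single update on the pooled data, so total successes = posterior α − prior α and total failures = posterior β − prior β.
Total across both batches: 9−5=4 detections, 60−15=45 misses.
Subtract the second batch: 4−2=2 detections and 45−28=17 misses.

2 detections and 17 misses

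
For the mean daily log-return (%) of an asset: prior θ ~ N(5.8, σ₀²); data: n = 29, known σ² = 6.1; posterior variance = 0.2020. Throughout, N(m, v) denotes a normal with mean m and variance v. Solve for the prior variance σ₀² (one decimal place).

σ₀² = 5.1

For the Normal–Normal model with known σ², precisions add: τ_n = τ₀ + n/σ².
So 1/σ₀² = 1/0.2020 − 29/6.1 = 4.950495 − 4.754098 = 0.196397.
Hence σ₀² = 1/0.196397 ≈ 5.1.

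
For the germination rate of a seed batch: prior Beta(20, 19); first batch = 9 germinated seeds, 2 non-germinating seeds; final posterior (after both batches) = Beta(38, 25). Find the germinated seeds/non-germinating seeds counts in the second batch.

9 germinated seeds and 4 non-germinating seeds

Sequential conjugate updates are equivalent to a single update on the pooled data, so total successes = posterior α − prior α and total failures = posterior β − prior β.
Total across both batches: 38−20=18 germinated seeds, 25−19=6 non-germinating seeds.
Subtract the first batch: 18−9=9 germinated seeds and 6−2=4 non-germinating seeds.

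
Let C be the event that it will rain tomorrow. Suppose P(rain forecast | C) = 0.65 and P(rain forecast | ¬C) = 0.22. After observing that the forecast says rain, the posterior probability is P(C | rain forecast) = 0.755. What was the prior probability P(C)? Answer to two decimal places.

In odds form, posterior odds = prior odds × likelihood ratio, so prior odds = posterior odds ÷ LR.
Posterior odds = 0.755/(1−0.755) = 3.0816. LR = 0.65/0.22 = 2.9545.
Prior odds = 3.0816/2.9545 = 1.0430, so P(C) = 1.0430/(1+1.0430) ≈ 0.51.

P(C) = 0.51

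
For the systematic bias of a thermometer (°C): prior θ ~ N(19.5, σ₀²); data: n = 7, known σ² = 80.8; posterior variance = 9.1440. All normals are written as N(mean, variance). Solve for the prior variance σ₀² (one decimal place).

σ₀² = 44.0

Posterior precision equals prior precision plus data precision: 1/σ_n² = 1/σ₀² + n/σ².
So 1/σ₀² = 1/9.1440 − 7/80.8 = 0.109361 − 0.086634 = 0.022727.
Hence σ₀² = 1/0.022727 ≈ 44.0.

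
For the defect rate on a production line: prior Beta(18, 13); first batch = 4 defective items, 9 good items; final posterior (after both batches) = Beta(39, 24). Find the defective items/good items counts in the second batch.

Sequential conjugate updates are equivalent to a single update on the pooled data, so total successes = posterior α − prior α and total failures = posterior β − prior β.
Total across both batches: 39−18=21 defective items, 24−13=11 good items.
Subtract the first batch: 21−4=17 defective items and 11−9=2 good items.

17 defective items and 2 good items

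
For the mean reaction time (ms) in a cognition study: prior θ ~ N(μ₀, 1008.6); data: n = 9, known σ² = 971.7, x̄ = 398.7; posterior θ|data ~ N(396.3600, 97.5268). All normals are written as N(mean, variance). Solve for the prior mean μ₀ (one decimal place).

μ₀ = 374.5

The posterior mean is a precision-weighted average: μ_n = (τ₀μ₀ + τ_data·x̄)/(τ₀+τ_data), with τ₀=1/σ₀² and τ_data=n/σ².
Here τ₀ = 1/1008.6 = 0.000991 and τ_data = 9/971.7 = 0.009262, so τ_n = 0.010253.
Rearranging for μ₀: μ₀ = (μ_n·τ_n − τ_data·x̄)/τ₀ = (396.3600·0.010253 − 0.009262·398.7) / 0.000991 = 0.371120/0.000991 ≈ 374.5.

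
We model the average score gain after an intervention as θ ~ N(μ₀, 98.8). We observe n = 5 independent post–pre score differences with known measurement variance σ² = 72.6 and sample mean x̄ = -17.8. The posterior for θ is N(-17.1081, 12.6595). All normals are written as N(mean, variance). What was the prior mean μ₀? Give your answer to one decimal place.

With known observation variance, the Normal–Normal posterior has precision τ_n = τ₀ + n/σ² and mean μ_n = (τ₀μ₀ + (n/σ²)x̄)/τ_n.
Here τ₀ = 1/98.8 = 0.010121 and τ_data = 5/72.6 = 0.068871, so τ_n = 0.078992.
Rearranging for μ₀: μ₀ = (μ_n·τ_n − τ_data·x̄)/τ₀ = (-17.1081·0.078992 − 0.068871·-17.8) / 0.010121 = -0.125499/0.010121 ≈ -12.4.

μ₀ = -12.4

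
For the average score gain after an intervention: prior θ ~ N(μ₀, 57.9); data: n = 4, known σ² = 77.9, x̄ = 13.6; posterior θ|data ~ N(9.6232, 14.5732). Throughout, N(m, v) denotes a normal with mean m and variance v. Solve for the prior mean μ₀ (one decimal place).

The posterior mean is a precision-weighted average: μ_n = (τ₀μ₀ + τ_data·x̄)/(τ₀+τ_data), with τ₀=1/σ₀² and τ_data=n/σ².
Here τ₀ = 1/57.9 = 0.017271 and τ_data = 4/77.9 = 0.051348, so τ_n = 0.068619.
Rearranging for μ₀: μ₀ = (μ_n·τ_n − τ_data·x̄)/τ₀ = (9.6232·0.068619 − 0.051348·13.6) / 0.017271 = -0.037998/0.017271 ≈ -2.2.

μ₀ = -2.2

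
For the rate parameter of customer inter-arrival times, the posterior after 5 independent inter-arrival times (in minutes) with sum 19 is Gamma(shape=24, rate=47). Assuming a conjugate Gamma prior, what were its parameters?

Gamma(shape=19, rate=28)

For an exponential likelihood with a Gamma(α, β) prior on the rate, n observations with total T give posterior Gamma(α+n, β+T).
So α = 24 − 5 = 19 and β = 47 − 19 = 28.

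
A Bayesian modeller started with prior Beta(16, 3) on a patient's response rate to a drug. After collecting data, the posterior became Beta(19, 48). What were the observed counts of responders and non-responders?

Under Beta–binomial conjugacy the posterior parameters are (α+s, β+f).
Match parameters: s=19−16=3, f=48−3=45.

3 responders and 45 non-responders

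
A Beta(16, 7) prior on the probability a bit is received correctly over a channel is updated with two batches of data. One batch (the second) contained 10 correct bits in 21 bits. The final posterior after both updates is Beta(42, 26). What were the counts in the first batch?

Because Beta–binomial updating is additive in the counts, the combined data contributed (α_post−α_prior, β_post−β_prior) successes and failures.
Total across both batches: 42−16=26 correct bits, 26−7=19 errors.
Subtract the second batch: 26−10=16 correct bits and 19−11=8 errors.

16 correct bits and 8 errors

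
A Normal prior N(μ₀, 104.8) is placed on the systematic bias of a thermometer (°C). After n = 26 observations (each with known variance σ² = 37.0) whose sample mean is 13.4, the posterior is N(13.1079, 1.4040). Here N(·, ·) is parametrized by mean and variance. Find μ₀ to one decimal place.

μ₀ = -8.4

The posterior mean is a precision-weighted average: μ_n = (τ₀μ₀ + τ_data·x̄)/(τ₀+τ_data), with τ₀=1/σ₀² and τ_data=n/σ².
Here τ₀ = 1/104.8 = 0.009542 and τ_data = 26/37.0 = 0.702703, so τ_n = 0.712245.
Rearranging for μ₀: μ₀ = (μ_n·τ_n − τ_data·x̄)/τ₀ = (13.1079·0.712245 − 0.702703·13.4) / 0.009542 = -0.080184/0.009542 ≈ -8.4.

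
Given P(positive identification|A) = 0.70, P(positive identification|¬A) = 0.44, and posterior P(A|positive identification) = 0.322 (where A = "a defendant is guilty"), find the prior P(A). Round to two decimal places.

In odds form, posterior odds = prior odds × likelihood ratio, so prior odds = posterior odds ÷ LR.
Posterior odds = 0.322/(1−0.322) = 0.4749. LR = 0.70/0.44 = 1.5909.
Prior odds = 0.4749/1.5909 = 0.2985, so P(A) = 0.2985/(1+0.2985) ≈ 0.23.

P(A) = 0.23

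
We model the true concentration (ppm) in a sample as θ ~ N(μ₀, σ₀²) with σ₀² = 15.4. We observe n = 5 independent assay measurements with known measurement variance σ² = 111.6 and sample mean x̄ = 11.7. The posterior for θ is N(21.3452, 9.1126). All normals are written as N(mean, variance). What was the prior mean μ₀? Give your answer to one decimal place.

The posterior mean is a precision-weighted average: μ_n = (τ₀μ₀ + τ_data·x̄)/(τ₀+τ_data), with τ₀=1/σ₀² and τ_data=n/σ².
Here τ₀ = 1/15.4 = 0.064935 and τ_data = 5/111.6 = 0.044803, so τ_n = 0.109738.
Rearranging for μ₀: μ₀ = (μ_n·τ_n − τ_data·x̄)/τ₀ = (21.3452·0.109738 − 0.044803·11.7) / 0.064935 = 1.818184/0.064935 ≈ 28.0.

μ₀ = 28.0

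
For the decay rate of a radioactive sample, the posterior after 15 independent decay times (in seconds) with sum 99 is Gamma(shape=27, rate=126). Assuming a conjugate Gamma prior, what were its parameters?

Gamma–exponential conjugacy: posterior shape = α + n, posterior rate = β + Σtᵢ.
So α = 27 − 15 = 12 and β = 126 − 99 = 27.

Gamma(shape=12, rate=27)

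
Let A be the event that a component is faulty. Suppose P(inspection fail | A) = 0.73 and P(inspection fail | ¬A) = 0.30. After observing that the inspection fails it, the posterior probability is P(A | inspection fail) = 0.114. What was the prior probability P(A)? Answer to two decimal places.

Bayes' rule in odds form gives O(A|E) = O(A)·[P(E|A)/P(E|¬A)], hence O(A) = O(A|E)/LR.
Posterior odds = 0.114/(1−0.114) = 0.1287. LR = 0.73/0.30 = 2.4333.
Prior odds = 0.1287/2.4333 = 0.0529, so P(A) = 0.0529/(1+0.0529) ≈ 0.05.

P(A) = 0.05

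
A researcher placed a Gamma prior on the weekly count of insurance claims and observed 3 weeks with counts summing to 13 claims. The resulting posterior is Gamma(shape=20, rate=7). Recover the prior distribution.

Gamma(shape=7, rate=4)

Gamma–Poisson conjugacy: posterior shape = α + Σxᵢ, posterior rate = β + n.
So α = 20 − 13 = 7 and β = 7 − 3 = 4.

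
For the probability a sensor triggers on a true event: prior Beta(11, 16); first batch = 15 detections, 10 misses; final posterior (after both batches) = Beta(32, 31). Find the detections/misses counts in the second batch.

6 detections and 5 misses

Because Beta–binomial updating is additive in the counts, the combined data contributed (α_post−α_prior, β_post−β_prior) successes and failures.
Total across both batches: 32−11=21 detections, 31−16=15 misses.
Subtract the first batch: 21−15=6 detections and 15−10=5 misses.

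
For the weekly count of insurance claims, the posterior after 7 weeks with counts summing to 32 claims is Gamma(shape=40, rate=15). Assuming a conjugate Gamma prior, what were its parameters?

Gamma(shape=8, rate=8)

A Gamma(α, β) prior (rate parametrization) on a Poisson rate with n observations summing to S gives posterior Gamma(α+S, β+n).
So α = 40 − 32 = 8 and β = 15 − 7 = 8.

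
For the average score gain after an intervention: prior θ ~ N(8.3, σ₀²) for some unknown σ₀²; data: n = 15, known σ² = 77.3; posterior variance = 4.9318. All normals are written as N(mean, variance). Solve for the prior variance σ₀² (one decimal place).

For the Normal–Normal model with known σ², precisions add: τ_n = τ₀ + n/σ².
So 1/σ₀² = 1/4.9318 − 15/77.3 = 0.202766 − 0.194049 = 0.008717.
Hence σ₀² = 1/0.008717 ≈ 114.7.

σ₀² = 114.7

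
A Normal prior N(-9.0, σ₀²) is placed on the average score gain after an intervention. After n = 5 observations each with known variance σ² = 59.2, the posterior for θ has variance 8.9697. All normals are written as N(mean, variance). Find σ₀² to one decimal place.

Posterior precision equals prior precision plus data precision: 1/σ_n² = 1/σ₀² + n/σ².
So 1/σ₀² = 1/8.9697 − 5/59.2 = 0.111486 − 0.084459 = 0.027027.
Hence σ₀² = 1/0.027027 ≈ 37.0.

σ₀² = 37.0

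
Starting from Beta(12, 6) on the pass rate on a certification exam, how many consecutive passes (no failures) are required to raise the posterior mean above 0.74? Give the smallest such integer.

k = 6

After k passes and 0 failures the posterior is Beta(12+k, 6), with mean (12+k)/(12+6+k).
Set (12+k)/(18+k) > 0.74 and solve: k > (0.74·18 − 12)/(1 − 0.74) = 5.077.
The smallest integer exceeding 5.077 is 6.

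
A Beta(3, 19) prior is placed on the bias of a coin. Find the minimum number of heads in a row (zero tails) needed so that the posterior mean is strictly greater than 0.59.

After k heads and 0 tails the posterior is Beta(3+k, 19), with mean (3+k)/(3+19+k).
Set (3+k)/(22+k) > 0.59 and solve: k > (0.59·22 − 3)/(1 − 0.59) = 24.341.
The smallest integer exceeding 24.341 is 25, and checking k=25: (28)/(47) = 0.5957 > 0.59.

k = 25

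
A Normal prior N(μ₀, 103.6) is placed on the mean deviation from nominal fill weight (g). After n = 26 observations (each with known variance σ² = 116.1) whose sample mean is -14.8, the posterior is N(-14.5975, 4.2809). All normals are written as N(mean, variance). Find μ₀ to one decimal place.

μ₀ = -9.9

With known observation variance, the Normal–Normal posterior has precision τ_n = τ₀ + n/σ² and mean μ_n = (τ₀μ₀ + (n/σ²)x̄)/τ_n.
Here τ₀ = 1/103.6 = 0.009653 and τ_data = 26/116.1 = 0.223945, so τ_n = 0.233598.
Rearranging for μ₀: μ₀ = (μ_n·τ_n − τ_data·x̄)/τ₀ = (-14.5975·0.233598 − 0.223945·-14.8) / 0.009653 = -0.095561/0.009653 ≈ -9.9.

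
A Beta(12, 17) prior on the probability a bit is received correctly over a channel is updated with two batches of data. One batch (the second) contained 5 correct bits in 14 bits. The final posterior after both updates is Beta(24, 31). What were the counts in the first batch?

7 correct bits and 5 errors

Because Beta–binomial updating is additive in the counts, the combined data contributed (α_post−α_prior, β_post−β_prior) successes and failures.
Total across both batches: 24−12=12 correct bits, 31−17=14 errors.
Subtract the second batch: 12−5=7 correct bits and 14−9=5 errors.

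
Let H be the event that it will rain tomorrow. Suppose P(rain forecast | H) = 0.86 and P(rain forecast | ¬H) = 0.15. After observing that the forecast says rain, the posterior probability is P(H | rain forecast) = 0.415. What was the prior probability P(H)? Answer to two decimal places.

In odds form, posterior odds = prior odds × likelihood ratio, so prior odds = posterior odds ÷ LR.
Posterior odds = 0.415/(1−0.415) = 0.7094. LR = 0.86/0.15 = 5.7333.
Prior odds = 0.7094/5.7333 = 0.1237, so P(H) = 0.1237/(1+0.1237) ≈ 0.11.

P(H) = 0.11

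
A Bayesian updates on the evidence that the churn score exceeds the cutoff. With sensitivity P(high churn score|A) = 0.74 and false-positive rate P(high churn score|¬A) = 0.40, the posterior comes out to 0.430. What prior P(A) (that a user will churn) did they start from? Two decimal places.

In odds form, posterior odds = prior odds × likelihood ratio, so prior odds = posterior odds ÷ LR.
Posterior odds = 0.430/(1−0.430) = 0.7544. LR = 0.74/0.40 = 1.8500.
Prior odds = 0.7544/1.8500 = 0.4078, so P(A) = 0.4078/(1+0.4078) ≈ 0.29.

P(A) = 0.29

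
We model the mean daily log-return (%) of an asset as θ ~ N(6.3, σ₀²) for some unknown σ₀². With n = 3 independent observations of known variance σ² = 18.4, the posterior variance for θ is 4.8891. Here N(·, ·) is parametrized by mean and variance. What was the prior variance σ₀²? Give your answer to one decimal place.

Posterior precision equals prior precision plus data precision: 1/σ_n² = 1/σ₀² + n/σ².
So 1/σ₀² = 1/4.8891 − 3/18.4 = 0.204537 − 0.163043 = 0.041494.
Hence σ₀² = 1/0.041494 ≈ 24.1.

σ₀² = 24.1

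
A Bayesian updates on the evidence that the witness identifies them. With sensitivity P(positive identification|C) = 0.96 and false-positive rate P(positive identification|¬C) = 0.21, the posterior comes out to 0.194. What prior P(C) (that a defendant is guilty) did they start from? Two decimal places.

In odds form, posterior odds = prior odds × likelihood ratio, so prior odds = posterior odds ÷ LR.
Posterior odds = 0.194/(1−0.194) = 0.2407. LR = 0.96/0.21 = 4.5714.
Prior odds = 0.2407/4.5714 = 0.0527, so P(C) = 0.0527/(1+0.0527) ≈ 0.05.

P(C) = 0.05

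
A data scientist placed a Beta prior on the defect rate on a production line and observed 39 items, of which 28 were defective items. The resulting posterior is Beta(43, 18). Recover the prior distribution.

Beta(15, 7)

Beta is conjugate to the binomial likelihood: posterior = Beta(α+s, β+f).
Subtract the data counts: 43−28=15, 18−11=7.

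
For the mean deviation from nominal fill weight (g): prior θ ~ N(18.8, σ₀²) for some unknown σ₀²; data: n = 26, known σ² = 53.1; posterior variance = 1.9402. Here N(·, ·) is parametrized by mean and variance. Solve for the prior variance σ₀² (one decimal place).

σ₀² = 38.8

Posterior precision equals prior precision plus data precision: 1/σ_n² = 1/σ₀² + n/σ².
So 1/σ₀² = 1/1.9402 − 26/53.1 = 0.515411 − 0.489642 = 0.025769.
Hence σ₀² = 1/0.025769 ≈ 38.8.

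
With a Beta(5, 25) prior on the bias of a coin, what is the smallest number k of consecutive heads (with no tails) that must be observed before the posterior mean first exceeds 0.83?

k = 118

After k heads and 0 tails the posterior is Beta(5+k, 25), with mean (5+k)/(5+25+k).
Set (5+k)/(30+k) > 0.83 and solve: k > (0.83·30 − 5)/(1 − 0.83) = 117.059.
The smallest integer exceeding 117.059 is 118.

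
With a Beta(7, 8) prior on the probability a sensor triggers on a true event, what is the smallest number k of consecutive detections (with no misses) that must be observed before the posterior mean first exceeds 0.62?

After k detections and 0 misses the posterior is Beta(7+k, 8), with mean (7+k)/(7+8+k).
Set (7+k)/(15+k) > 0.62 and solve: k > (0.62·15 − 7)/(1 − 0.62) = 6.053.
The smallest integer exceeding 6.053 is 7, and checking k=7: (14)/(22) = 0.6364 > 0.62.

k = 7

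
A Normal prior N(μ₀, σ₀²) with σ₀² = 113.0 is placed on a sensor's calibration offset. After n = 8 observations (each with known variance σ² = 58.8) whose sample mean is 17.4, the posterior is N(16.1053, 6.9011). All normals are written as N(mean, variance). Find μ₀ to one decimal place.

The posterior mean is a precision-weighted average: μ_n = (τ₀μ₀ + τ_data·x̄)/(τ₀+τ_data), with τ₀=1/σ₀² and τ_data=n/σ².
Here τ₀ = 1/113.0 = 0.008850 and τ_data = 8/58.8 = 0.136054, so τ_n = 0.144904.
Rearranging for μ₀: μ₀ = (μ_n·τ_n − τ_data·x̄)/τ₀ = (16.1053·0.144904 − 0.136054·17.4) / 0.008850 = -0.033617/0.008850 ≈ -3.8.

μ₀ = -3.8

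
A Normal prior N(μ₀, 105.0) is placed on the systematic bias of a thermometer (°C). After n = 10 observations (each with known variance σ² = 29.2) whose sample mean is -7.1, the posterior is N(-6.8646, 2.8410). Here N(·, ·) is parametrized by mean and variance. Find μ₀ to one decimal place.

μ₀ = 1.6

The posterior mean is a precision-weighted average: μ_n = (τ₀μ₀ + τ_data·x̄)/(τ₀+τ_data), with τ₀=1/σ₀² and τ_data=n/σ².
Here τ₀ = 1/105.0 = 0.009524 and τ_data = 10/29.2 = 0.342466, so τ_n = 0.351990.
Rearranging for μ₀: μ₀ = (μ_n·τ_n − τ_data·x̄)/τ₀ = (-6.8646·0.351990 − 0.342466·-7.1) / 0.009524 = 0.015238/0.009524 ≈ 1.6.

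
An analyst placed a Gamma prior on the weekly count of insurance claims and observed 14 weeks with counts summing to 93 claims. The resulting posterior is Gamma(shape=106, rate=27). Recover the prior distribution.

Gamma–Poisson conjugacy: posterior shape = α + Σxᵢ, posterior rate = β + n.
So α = 106 − 93 = 13 and β = 27 − 14 = 13.

Gamma(shape=13, rate=13)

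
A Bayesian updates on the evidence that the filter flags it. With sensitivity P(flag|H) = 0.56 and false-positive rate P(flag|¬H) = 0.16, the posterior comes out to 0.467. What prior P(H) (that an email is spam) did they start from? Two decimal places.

P(H) = 0.20

Bayes' rule in odds form gives O(H|E) = O(H)·[P(E|H)/P(E|¬H)], hence O(H) = O(H|E)/LR.
Posterior odds = 0.467/(1−0.467) = 0.8762. LR = 0.56/0.16 = 3.5000.
Prior odds = 0.8762/3.5000 = 0.2503, so P(H) = 0.2503/(1+0.2503) ≈ 0.20.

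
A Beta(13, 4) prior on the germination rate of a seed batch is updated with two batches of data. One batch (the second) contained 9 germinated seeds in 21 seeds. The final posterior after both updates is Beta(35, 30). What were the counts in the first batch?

Sequential conjugate updates are equivalent to a single update on the pooled data, so total successes = posterior α − prior α and total failures = posterior β − prior β.
Total across both batches: 35−13=22 germinated seeds, 30−4=26 non-germinating seeds.
Subtract the second batch: 22−9=13 germinated seeds and 26−12=14 non-germinating seeds.

13 germinated seeds and 14 non-germinating seeds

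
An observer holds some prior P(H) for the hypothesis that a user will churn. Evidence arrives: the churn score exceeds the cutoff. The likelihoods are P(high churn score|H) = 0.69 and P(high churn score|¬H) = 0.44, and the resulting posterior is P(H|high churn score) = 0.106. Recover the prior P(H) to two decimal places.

In odds form, posterior odds = prior odds × likelihood ratio, so prior odds = posterior odds ÷ LR.
Posterior odds = 0.106/(1−0.106) = 0.1186. LR = 0.69/0.44 = 1.5682.
Prior odds = 0.1186/1.5682 = 0.0756, so P(H) = 0.0756/(1+0.0756) ≈ 0.07.

P(H) = 0.07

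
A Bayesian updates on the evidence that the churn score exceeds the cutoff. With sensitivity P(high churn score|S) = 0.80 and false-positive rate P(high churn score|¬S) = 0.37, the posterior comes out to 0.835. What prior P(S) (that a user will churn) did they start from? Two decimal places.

P(S) = 0.70

In odds form, posterior odds = prior odds × likelihood ratio, so prior odds = posterior odds ÷ LR.
Posterior odds = 0.835/(1−0.835) = 5.0606. LR = 0.80/0.37 = 2.1622.
Prior odds = 5.0606/2.1622 = 2.3405, so P(S) = 2.3405/(1+2.3405) ≈ 0.70.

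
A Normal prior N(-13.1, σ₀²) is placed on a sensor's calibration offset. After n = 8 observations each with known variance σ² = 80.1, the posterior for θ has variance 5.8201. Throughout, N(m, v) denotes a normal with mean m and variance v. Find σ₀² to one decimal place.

For the Normal–Normal model with known σ², precisions add: τ_n = τ₀ + n/σ².
So 1/σ₀² = 1/5.8201 − 8/80.1 = 0.171818 − 0.099875 = 0.071943.
Hence σ₀² = 1/0.071943 ≈ 13.9.

σ₀² = 13.9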